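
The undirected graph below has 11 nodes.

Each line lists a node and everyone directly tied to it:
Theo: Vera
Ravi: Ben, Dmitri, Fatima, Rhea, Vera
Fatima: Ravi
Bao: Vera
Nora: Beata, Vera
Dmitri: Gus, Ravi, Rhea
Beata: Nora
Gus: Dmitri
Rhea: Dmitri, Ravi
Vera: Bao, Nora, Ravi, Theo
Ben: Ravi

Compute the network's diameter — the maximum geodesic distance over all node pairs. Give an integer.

Eccentricity of each node (its greatest distance to any other): Bao:4, Beata:5, Ben:4, Dmitri:4, Fatima:4, Gus:5, Nora:4, Ravi:3, Rhea:4, Theo:4, Vera:3.
The maximum eccentricity is 5, realized for instance by the pair Gus–Beata via Gus – Dmitri – Ravi – Vera – Nora – Beata. So the diameter is 5.

5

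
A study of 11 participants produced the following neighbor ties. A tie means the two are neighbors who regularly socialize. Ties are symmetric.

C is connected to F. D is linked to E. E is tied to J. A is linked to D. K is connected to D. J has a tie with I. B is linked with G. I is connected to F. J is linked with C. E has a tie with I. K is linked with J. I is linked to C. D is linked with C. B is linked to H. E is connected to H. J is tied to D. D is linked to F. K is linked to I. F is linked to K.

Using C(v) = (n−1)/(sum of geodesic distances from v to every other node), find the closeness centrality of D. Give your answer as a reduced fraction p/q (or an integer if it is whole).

Distances from D: A:1, B:3, C:1, E:1, F:1, G:4, H:2, I:2, J:1, K:1. Sum = 17.
n = 11, so closeness = 10/17.

10/17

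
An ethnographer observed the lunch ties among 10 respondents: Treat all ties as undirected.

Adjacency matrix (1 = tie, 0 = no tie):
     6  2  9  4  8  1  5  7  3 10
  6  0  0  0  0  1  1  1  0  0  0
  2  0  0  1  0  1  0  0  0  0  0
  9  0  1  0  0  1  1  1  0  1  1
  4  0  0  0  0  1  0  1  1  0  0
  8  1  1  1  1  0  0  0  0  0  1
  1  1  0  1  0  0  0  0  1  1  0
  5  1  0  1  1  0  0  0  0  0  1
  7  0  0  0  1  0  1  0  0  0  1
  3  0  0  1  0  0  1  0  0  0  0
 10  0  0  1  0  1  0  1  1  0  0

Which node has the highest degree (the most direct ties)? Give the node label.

Degrees — 1:4, 2:2, 3:2, 4:3, 5:4, 6:3, 7:3, 8:5, 9:6, 10:4.
The maximum is 6, attained only by 9.

9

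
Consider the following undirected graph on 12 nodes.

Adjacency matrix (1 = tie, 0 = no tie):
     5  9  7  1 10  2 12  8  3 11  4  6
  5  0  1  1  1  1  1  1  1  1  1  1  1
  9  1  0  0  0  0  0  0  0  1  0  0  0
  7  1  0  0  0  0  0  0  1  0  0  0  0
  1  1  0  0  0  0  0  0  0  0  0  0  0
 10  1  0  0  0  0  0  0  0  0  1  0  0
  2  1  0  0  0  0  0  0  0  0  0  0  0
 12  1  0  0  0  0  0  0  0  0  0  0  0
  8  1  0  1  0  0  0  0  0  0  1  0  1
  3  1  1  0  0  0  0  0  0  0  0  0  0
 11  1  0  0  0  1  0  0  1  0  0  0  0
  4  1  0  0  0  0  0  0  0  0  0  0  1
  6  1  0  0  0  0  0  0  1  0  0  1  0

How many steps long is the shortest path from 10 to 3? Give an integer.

One shortest route is 10 – 5 – 3, which uses 2 edges, and 10 and 3 are not directly tied, so nothing shorter exists. So d(10,3) = 2.

2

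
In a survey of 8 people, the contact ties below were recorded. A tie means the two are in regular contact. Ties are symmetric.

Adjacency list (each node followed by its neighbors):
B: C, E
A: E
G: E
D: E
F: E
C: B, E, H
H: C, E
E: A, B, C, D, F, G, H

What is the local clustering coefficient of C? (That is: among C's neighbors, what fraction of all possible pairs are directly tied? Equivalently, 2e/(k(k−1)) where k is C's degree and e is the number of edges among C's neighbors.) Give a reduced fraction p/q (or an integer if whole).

2/3

C's neighbors: B, E, and H (k = 3).
Possible neighbor pairs: C(3,2) = 3. Edges among them: B–E, E–H → e = 2.
Clustering(C) = 2/3.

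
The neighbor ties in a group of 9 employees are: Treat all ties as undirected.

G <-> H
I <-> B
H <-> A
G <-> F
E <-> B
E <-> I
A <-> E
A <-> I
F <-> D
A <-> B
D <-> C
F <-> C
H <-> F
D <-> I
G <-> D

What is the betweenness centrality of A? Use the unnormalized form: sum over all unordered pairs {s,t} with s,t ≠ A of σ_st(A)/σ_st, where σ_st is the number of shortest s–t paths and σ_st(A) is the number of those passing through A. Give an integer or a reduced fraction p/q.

Pairs whose geodesics pass through A — F–E: 1/2; F–B: 1/2; G–E: 1/2; G–B: 1/2; H–I: 1; H–E: 1; H–B: 1.
All other pairs contribute 0.
Summing the contributions gives betweenness(A) = 5.

5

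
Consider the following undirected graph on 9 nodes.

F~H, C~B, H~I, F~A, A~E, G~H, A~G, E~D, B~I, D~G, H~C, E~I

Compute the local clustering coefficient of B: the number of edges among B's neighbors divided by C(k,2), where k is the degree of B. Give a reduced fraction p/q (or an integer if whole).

0

B's neighbors: C and I (k = 2).
Possible neighbor pairs: C(2,2) = 1. Edges among them: none → e = 0.
Clustering(B) = 0/1.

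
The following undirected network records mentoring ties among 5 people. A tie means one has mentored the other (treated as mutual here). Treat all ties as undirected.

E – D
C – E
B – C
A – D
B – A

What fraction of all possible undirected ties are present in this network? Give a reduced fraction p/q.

1/2

There are 5 edges and 5 nodes, so the maximum possible is C(5,2) = 10.
Density = 5/10 = 1/2.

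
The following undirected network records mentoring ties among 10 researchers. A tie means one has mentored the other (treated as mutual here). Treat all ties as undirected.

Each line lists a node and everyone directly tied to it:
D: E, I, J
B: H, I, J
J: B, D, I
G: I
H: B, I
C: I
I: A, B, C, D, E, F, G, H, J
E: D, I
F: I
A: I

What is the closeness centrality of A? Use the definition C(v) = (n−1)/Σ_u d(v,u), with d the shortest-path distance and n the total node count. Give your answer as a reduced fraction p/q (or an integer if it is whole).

9/17

Distances from A: B:2, C:2, D:2, E:2, F:2, G:2, H:2, I:1, J:2. Sum = 17.
n = 10, so closeness = 9/17.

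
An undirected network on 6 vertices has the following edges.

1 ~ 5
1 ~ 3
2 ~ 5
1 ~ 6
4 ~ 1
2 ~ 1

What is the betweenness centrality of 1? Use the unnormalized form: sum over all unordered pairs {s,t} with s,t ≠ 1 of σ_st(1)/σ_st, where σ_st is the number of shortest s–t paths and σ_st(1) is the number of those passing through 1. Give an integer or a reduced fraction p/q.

Pairs whose geodesics pass through 1 — 3–5: 1; 3–6: 1; 3–2: 1; 3–4: 1; 5–6: 1; 5–4: 1; 6–2: 1; 6–4: 1; 2–4: 1.
All other pairs contribute 0.
Summing the contributions gives betweenness(1) = 9.

9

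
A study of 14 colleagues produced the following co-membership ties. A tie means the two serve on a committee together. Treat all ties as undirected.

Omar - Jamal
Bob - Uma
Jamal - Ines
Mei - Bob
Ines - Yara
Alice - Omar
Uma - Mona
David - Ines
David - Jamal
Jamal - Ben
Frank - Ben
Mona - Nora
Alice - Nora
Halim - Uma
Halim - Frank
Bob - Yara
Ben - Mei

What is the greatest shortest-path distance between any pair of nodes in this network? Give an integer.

Eccentricity of each node (its greatest distance to any other): Alice:4, Ben:4, Bob:4, David:5, Frank:4, Halim:4, Ines:4, Jamal:4, Mei:4, Mona:5, Nora:4, Omar:4, Uma:4, Yara:4.
The maximum eccentricity is 5, realized for instance by the pair Mona–David via Mona – Uma – Bob – Yara – Ines – David. So the diameter is 5.

5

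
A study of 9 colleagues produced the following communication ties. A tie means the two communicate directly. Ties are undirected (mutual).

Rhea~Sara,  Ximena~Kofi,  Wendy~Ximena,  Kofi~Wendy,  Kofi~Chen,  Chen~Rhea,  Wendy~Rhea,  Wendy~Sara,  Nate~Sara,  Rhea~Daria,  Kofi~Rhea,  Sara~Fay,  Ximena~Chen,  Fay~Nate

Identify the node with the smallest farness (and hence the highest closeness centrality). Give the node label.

Farness (sum of distances to all others) for each node — Chen:15, Daria:18, Fay:18, Kofi:14, Nate:18, Rhea:11, Sara:12, Wendy:12, Ximena:16.
The smallest farness is 11, for Rhea, so Rhea has the highest closeness.

Rhea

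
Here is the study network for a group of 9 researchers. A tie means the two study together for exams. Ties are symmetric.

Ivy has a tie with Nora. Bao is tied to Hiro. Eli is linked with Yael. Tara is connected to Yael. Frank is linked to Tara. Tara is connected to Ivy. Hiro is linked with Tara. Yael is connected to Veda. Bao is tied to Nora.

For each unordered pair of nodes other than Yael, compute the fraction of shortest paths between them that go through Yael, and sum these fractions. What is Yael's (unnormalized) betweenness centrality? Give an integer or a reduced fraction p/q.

13

Pairs whose geodesics pass through Yael — Bao–Veda: 1; Bao–Eli: 1; Ivy–Veda: 1; Ivy–Eli: 1; Tara–Veda: 1; Tara–Eli: 1; Nora–Veda: 1; Nora–Eli: 1; Frank–Veda: 1; Frank–Eli: 1; Hiro–Veda: 1; Hiro–Eli: 1; Veda–Eli: 1.
All other pairs contribute 0.
Summing the contributions gives betweenness(Yael) = 13.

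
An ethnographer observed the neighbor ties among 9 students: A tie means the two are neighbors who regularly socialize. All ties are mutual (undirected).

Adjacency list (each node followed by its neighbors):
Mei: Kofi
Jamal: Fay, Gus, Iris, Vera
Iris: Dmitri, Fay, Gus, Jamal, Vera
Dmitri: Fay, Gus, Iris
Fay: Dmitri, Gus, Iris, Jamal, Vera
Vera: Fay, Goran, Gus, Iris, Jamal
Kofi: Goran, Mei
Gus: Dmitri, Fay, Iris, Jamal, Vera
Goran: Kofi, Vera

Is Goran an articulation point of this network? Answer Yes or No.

Removing Goran leaves {Kofi and Mei} with no path to {Dmitri, Fay, Gus, Iris, Jamal, and Vera}, so the network splits into 2 components. Goran is a cut vertex.

Yes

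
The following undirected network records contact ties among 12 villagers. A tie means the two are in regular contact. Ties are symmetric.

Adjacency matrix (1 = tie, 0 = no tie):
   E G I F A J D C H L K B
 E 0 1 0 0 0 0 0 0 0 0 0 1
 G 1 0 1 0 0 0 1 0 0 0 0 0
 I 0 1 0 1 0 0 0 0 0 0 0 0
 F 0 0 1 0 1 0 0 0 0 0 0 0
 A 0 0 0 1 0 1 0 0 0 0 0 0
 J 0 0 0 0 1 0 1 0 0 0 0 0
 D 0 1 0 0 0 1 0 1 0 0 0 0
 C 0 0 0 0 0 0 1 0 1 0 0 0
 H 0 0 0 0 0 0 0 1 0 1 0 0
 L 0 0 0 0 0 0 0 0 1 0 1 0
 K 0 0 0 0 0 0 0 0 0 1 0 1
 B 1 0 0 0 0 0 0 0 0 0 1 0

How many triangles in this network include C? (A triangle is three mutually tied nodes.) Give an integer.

C's neighbors are D and H, but none of them are tied to each other, so no triangle contains C.

0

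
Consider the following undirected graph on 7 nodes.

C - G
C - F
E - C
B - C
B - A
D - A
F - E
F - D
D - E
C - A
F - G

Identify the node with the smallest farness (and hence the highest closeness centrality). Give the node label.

C

Farness (sum of distances to all others) for each node — A:9, B:10, C:7, D:9, E:9, F:8, G:10.
The smallest farness is 7, for C, so C has the highest closeness.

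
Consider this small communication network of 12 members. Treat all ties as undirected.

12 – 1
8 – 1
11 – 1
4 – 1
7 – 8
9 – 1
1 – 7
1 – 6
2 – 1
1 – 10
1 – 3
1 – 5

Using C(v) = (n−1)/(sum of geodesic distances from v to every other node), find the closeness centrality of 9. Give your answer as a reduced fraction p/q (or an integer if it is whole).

11/21

Distances from 9: 1:1, 2:2, 3:2, 4:2, 5:2, 6:2, 7:2, 8:2, 10:2, 11:2, 12:2. Sum = 21.
n = 12, so closeness = 11/21.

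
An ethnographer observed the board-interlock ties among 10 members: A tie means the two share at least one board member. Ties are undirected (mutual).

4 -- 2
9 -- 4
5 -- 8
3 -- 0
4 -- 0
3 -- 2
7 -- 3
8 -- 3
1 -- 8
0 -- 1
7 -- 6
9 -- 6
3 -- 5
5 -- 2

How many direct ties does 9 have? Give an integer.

9 is directly tied to 4 and 6. That is 2 neighbors, so the degree of 9 is 2.

2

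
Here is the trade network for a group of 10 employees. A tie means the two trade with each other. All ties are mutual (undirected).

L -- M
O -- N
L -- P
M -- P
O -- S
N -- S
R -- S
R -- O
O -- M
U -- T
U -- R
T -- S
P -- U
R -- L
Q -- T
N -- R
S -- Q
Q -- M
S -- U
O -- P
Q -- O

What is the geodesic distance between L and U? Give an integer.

2

One shortest route is L – P – U, which uses 2 edges, and L and U are not directly tied, so nothing shorter exists. So d(L,U) = 2.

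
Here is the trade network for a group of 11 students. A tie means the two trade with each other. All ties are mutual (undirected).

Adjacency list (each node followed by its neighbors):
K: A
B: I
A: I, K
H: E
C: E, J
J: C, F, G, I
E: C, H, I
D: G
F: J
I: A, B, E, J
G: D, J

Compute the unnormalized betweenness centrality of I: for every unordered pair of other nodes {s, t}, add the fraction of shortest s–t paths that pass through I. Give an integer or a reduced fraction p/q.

27

Pairs whose geodesics pass through I — E–B: 1; E–A: 1; E–K: 1; E–G: 1/2; E–F: 1/2; E–D: 1/2; E–J: 1/2; B–A: 1; B–C: 2/2; B–H: 1; B–K: 1; B–G: 1; B–F: 1; B–D: 1 … (+17 more pairs).
All other pairs contribute 0.
Summing the contributions gives betweenness(I) = 27.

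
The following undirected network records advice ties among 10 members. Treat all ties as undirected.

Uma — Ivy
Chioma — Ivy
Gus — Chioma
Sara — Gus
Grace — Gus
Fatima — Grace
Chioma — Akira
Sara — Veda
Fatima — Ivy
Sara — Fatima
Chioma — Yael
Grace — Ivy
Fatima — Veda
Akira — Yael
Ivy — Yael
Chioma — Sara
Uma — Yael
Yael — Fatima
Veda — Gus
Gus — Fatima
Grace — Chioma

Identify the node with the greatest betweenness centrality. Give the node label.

Chioma

Unnormalized betweenness of each node: Akira:0, Chioma:227/30, Fatima:217/30, Grace:11/15, Gus:28/15, Ivy:62/15, Sara:31/30, Uma:0, Veda:0, Yael:163/30.
Chioma has the largest value, 227/30, making it the main broker — the node through which the most shortest paths run.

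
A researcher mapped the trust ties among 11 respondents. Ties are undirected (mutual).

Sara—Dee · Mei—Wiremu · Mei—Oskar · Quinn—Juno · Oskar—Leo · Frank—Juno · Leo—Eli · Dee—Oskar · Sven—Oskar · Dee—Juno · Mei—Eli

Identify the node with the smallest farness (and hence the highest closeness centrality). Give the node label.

Farness (sum of distances to all others) for each node — Dee:19, Eli:30, Frank:33, Juno:24, Leo:25, Mei:23, Oskar:18, Quinn:33, Sara:28, Sven:27, Wiremu:32.
The smallest farness is 18, for Oskar, so Oskar has the highest closeness.

Oskar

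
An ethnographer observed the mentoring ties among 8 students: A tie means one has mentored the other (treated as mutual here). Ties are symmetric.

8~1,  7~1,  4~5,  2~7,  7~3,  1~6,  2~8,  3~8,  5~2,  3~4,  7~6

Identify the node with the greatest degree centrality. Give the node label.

7

Degrees — 1:3, 2:3, 3:3, 4:2, 5:2, 6:2, 7:4, 8:3.
The maximum is 4, attained only by 7.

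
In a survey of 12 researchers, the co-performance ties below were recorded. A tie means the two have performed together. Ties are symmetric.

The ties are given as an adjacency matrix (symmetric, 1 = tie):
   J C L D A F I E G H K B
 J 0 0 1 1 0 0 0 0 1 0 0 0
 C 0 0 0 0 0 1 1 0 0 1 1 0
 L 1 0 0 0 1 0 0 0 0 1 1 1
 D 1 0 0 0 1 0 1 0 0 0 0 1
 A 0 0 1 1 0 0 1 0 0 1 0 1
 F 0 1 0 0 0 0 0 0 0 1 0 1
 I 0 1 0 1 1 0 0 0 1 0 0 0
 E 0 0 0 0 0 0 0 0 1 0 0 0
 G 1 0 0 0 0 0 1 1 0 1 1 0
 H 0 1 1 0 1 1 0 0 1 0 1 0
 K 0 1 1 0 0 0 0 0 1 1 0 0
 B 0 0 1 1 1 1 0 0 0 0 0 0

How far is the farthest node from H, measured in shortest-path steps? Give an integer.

2

Distances from H: A:1, B:2, C:1, D:2, E:2, F:1, G:1, I:2, J:2, K:1, L:1.
The largest is 2 (to I, J, B, D, and E), so the eccentricity of H is 2.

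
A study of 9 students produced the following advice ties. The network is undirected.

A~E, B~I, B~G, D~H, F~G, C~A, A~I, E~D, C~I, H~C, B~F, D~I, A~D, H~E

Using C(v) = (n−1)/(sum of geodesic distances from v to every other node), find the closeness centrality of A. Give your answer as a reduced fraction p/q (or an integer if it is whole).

4/7

Distances from A: B:2, C:1, D:1, E:1, F:3, G:3, H:2, I:1. Sum = 14.
n = 9, so closeness = 8/14 = 4/7.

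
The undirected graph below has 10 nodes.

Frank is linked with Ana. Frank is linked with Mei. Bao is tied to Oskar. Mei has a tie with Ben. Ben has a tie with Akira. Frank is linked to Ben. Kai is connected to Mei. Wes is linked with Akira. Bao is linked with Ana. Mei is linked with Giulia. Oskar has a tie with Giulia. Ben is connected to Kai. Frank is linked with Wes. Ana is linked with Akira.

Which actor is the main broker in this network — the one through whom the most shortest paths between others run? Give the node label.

Unnormalized betweenness of each node: Akira:15/4, Ana:31/4, Bao:11/3, Ben:17/3, Frank:9, Giulia:55/12, Kai:0, Mei:10, Oskar:9/4, Wes:1/3.
Mei has the largest value, 10, making it the main broker — the node through which the most shortest paths run.

Mei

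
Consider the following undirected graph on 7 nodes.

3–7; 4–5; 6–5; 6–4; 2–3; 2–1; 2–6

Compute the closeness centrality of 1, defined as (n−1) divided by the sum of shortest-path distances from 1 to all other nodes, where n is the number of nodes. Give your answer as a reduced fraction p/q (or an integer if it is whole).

Distances from 1: 2:1, 3:2, 4:3, 5:3, 6:2, 7:3. Sum = 14.
n = 7, so closeness = 6/14 = 3/7.

3/7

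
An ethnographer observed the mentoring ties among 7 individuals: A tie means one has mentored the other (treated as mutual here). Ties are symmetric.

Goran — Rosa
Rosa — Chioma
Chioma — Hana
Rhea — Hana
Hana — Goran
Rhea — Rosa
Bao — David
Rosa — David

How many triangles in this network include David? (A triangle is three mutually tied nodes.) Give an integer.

David's neighbors are Bao and Rosa, but none of them are tied to each other, so no triangle contains David.

0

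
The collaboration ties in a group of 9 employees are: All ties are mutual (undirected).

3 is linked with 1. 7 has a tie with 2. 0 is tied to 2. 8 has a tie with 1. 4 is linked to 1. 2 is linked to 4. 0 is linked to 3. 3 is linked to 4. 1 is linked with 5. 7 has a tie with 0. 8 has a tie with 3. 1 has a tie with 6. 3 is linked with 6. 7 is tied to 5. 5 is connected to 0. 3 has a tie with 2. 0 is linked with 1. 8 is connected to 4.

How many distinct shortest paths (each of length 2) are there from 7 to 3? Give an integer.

2

The shortest distance is 2. The length-2 paths are: 7–0–3; 7–2–3.
That gives 2 distinct shortest paths.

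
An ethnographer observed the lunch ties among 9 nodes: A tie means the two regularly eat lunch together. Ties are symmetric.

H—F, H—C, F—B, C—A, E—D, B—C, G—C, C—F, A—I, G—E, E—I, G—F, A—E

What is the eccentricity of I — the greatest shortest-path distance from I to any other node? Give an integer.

Distances from I: A:1, B:3, C:2, D:2, E:1, F:3, G:2, H:3.
The largest is 3 (to F, H, and B), so the eccentricity of I is 3.

3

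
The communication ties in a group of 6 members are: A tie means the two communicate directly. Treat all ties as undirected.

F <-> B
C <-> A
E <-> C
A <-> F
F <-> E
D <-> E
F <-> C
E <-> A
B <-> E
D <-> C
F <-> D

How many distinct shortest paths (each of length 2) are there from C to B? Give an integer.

The shortest distance is 2. The length-2 paths are: C–F–B; C–E–B.
That gives 2 distinct shortest paths.

2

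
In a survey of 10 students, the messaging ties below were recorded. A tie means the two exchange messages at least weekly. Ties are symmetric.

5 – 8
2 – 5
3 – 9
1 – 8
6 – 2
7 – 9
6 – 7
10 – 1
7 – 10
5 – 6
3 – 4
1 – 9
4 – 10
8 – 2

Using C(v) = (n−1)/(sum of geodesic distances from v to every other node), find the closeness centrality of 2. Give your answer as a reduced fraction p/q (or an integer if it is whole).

3/7

Distances from 2: 1:2, 3:4, 4:4, 5:1, 6:1, 7:2, 8:1, 9:3, 10:3. Sum = 21.
n = 10, so closeness = 9/21 = 3/7.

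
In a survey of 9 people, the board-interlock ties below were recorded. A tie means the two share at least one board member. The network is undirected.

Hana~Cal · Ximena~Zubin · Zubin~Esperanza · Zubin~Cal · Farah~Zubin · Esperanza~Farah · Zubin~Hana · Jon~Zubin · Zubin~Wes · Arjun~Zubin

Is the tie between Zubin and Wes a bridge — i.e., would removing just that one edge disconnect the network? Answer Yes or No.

Yes

Without the Zubin–Wes edge there is no alternate route between Zubin and Wes, so the network disconnects. It is a bridge.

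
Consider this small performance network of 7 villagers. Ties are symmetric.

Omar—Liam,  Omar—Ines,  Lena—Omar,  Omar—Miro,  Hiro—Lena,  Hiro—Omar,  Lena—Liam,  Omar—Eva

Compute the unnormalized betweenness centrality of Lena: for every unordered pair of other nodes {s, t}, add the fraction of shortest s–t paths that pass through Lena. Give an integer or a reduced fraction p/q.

1/2

Pairs whose geodesics pass through Lena — Liam–Hiro: 1/2.
All other pairs contribute 0.
Summing the contributions gives betweenness(Lena) = 1/2.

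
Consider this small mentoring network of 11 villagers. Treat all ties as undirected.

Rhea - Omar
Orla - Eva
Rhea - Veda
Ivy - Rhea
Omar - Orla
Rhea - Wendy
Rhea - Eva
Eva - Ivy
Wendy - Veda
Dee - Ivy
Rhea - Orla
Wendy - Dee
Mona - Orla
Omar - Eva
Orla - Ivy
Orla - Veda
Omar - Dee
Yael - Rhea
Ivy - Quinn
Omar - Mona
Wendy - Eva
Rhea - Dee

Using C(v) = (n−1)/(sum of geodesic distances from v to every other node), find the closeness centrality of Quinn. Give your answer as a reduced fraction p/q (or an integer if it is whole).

5/12

Distances from Quinn: Dee:2, Eva:2, Ivy:1, Mona:3, Omar:3, Orla:2, Rhea:2, Veda:3, Wendy:3, Yael:3. Sum = 24.
n = 11, so closeness = 10/24 = 5/12.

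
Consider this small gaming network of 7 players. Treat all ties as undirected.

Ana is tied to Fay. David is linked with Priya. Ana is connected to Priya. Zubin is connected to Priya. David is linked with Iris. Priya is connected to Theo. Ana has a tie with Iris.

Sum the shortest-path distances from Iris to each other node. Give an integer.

12

Distances from Iris: Ana:1, David:1, Fay:2, Priya:2, Theo:3, Zubin:3.
Sum = 1 + 1 + 2 + 2 + 3 + 3 = 12.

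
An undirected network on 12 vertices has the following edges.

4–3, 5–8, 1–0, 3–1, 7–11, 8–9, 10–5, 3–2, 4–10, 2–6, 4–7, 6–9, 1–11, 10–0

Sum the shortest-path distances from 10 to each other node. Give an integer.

Distances from 10: 0:1, 1:2, 2:3, 3:2, 4:1, 5:1, 6:4, 7:2, 8:2, 9:3, 11:3.
Sum = 1 + 2 + 3 + 2 + 1 + 1 + 4 + 2 + 2 + 3 + 3 = 24.

24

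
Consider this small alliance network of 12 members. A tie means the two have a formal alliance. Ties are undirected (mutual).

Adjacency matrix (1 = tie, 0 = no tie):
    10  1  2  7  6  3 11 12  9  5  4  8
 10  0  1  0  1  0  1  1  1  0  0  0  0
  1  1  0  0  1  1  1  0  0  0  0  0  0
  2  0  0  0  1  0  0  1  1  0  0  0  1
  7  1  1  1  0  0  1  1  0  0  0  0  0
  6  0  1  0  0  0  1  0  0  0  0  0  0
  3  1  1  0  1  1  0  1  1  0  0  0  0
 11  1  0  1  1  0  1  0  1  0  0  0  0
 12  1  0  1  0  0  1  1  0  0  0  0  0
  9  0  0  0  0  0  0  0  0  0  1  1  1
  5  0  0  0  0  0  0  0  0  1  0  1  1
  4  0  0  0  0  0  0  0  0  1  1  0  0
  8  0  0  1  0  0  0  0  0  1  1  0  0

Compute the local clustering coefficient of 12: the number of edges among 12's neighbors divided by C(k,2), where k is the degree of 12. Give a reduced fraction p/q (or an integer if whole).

12's neighbors: 2, 3, 10, and 11 (k = 4).
Possible neighbor pairs: C(4,2) = 6. Edges among them: 2–11, 3–10, 3–11, 10–11 → e = 4.
Clustering(12) = 4/6 = 2/3.

2/3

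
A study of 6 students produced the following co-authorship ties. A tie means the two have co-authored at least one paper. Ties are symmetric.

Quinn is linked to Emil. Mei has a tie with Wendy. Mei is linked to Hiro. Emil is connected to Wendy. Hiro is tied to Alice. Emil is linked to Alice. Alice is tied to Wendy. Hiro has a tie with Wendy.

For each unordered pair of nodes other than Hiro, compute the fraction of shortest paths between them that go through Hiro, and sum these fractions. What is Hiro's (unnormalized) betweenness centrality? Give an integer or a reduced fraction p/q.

1/2

Pairs whose geodesics pass through Hiro — Mei–Alice: 1/2.
All other pairs contribute 0.
Summing the contributions gives betweenness(Hiro) = 1/2.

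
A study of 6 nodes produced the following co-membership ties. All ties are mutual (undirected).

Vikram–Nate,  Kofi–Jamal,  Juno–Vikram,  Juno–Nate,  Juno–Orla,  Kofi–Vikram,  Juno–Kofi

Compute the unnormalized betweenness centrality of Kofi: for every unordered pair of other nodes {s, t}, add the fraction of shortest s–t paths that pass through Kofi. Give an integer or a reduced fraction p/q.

Pairs whose geodesics pass through Kofi — Vikram–Jamal: 1; Orla–Jamal: 1; Juno–Jamal: 1; Jamal–Nate: 2/2.
All other pairs contribute 0.
Summing the contributions gives betweenness(Kofi) = 4.

4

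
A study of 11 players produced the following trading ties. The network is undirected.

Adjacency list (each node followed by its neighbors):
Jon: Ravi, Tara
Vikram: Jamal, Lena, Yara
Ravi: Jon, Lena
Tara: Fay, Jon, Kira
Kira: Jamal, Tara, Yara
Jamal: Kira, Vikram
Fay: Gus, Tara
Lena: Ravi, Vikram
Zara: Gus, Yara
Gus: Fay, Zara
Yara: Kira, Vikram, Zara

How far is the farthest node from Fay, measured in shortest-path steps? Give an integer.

4

Distances from Fay: Gus:1, Jamal:3, Jon:2, Kira:2, Lena:4, Ravi:3, Tara:1, Vikram:4, Yara:3, Zara:2.
The largest is 4 (to Vikram and Lena), so the eccentricity of Fay is 4.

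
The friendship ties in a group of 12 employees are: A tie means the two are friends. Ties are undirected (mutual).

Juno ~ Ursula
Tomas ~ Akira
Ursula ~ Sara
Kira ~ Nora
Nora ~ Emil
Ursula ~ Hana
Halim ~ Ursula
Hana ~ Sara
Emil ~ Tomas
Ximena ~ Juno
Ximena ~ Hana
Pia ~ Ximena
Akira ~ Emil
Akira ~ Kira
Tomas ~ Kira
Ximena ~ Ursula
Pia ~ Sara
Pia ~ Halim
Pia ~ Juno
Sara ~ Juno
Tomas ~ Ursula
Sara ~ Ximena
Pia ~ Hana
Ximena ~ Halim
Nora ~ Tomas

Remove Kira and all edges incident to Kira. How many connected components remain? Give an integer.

Kira's neighbors (Akira, Nora, and Tomas) remain reachable from one another through other ties, so the rest of the network stays in one piece.

1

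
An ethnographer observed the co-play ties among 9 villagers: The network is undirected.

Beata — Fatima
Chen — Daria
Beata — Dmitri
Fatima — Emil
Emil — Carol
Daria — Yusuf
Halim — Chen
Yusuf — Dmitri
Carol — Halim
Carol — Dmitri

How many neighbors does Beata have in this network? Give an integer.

2

Beata is directly tied to Dmitri and Fatima. That is 2 neighbors, so the degree of Beata is 2.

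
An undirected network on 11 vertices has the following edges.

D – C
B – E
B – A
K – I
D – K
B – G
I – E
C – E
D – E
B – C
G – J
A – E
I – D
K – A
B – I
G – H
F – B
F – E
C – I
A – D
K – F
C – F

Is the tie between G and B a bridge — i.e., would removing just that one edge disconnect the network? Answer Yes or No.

Without the G–B edge there is no alternate route between G and B, so the network disconnects. It is a bridge.

Yes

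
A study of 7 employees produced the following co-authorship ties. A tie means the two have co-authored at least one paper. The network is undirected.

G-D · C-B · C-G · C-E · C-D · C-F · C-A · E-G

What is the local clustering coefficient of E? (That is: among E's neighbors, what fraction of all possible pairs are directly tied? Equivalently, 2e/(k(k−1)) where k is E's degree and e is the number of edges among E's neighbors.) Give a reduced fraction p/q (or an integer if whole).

1

E's neighbors: C and G (k = 2).
Possible neighbor pairs: C(2,2) = 1. Edges among them: C–G → e = 1.
Clustering(E) = 1/1.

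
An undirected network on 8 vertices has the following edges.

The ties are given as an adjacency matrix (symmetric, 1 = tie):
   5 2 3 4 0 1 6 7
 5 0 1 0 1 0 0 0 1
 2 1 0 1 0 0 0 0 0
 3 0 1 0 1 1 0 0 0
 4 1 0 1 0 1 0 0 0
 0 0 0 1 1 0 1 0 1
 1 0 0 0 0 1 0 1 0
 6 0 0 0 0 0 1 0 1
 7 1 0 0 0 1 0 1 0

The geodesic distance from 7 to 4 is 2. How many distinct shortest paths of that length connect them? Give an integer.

2

The shortest distance is 2. The length-2 paths are: 7–5–4; 7–0–4.
That gives 2 distinct shortest paths.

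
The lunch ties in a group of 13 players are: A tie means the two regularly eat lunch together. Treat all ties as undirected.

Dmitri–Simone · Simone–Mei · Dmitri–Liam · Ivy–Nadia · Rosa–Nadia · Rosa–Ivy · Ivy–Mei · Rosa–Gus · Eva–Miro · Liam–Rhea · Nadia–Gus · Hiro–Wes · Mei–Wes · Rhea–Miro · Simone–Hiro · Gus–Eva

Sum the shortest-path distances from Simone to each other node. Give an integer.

31

Distances from Simone: Dmitri:1, Eva:5, Gus:4, Hiro:1, Ivy:2, Liam:2, Mei:1, Miro:4, Nadia:3, Rhea:3, Rosa:3, Wes:2.
Sum = 1 + 5 + 4 + 1 + 2 + 2 + 1 + 4 + 3 + 3 + 3 + 2 = 31.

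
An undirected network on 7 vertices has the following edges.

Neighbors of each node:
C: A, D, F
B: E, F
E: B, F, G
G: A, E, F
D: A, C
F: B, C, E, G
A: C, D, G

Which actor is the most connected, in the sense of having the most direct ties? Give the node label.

Degrees — A:3, B:2, C:3, D:2, E:3, F:4, G:3.
The maximum is 4, attained only by F.

F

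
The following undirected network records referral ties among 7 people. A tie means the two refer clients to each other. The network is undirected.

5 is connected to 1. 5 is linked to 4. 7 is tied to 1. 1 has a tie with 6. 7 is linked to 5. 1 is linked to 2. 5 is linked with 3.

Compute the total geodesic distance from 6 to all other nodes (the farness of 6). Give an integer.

Distances from 6: 1:1, 2:2, 3:3, 4:3, 5:2, 7:2.
Sum = 1 + 2 + 3 + 3 + 2 + 2 = 13.

13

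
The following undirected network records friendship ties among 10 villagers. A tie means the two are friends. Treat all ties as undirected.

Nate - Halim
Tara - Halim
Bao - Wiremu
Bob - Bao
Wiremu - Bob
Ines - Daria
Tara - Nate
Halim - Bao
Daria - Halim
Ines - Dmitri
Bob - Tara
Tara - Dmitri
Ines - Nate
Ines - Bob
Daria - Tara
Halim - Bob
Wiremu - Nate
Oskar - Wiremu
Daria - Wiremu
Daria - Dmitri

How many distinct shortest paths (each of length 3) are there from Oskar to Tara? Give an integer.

The shortest distance is 3. The length-3 paths are: Oskar–Wiremu–Nate–Tara; Oskar–Wiremu–Daria–Tara; Oskar–Wiremu–Bob–Tara.
That gives 3 distinct shortest paths.

3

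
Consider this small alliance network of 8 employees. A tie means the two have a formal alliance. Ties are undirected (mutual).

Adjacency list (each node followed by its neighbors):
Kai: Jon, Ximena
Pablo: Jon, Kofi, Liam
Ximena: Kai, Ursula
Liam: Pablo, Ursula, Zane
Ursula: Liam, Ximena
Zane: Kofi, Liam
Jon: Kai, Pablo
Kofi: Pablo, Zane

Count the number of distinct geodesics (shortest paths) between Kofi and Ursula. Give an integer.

2

The shortest distance is 3. The length-3 paths are: Kofi–Zane–Liam–Ursula; Kofi–Pablo–Liam–Ursula.
That gives 2 distinct shortest paths.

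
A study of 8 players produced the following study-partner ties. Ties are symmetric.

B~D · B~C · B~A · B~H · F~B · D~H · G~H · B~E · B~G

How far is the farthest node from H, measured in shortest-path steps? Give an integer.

2

Distances from H: A:2, B:1, C:2, D:1, E:2, F:2, G:1.
The largest is 2 (to C, F, E, and A), so the eccentricity of H is 2.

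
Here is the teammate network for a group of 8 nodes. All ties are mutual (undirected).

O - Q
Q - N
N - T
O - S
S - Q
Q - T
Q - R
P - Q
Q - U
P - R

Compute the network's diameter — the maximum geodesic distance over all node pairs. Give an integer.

2

Eccentricity of each node (its greatest distance to any other): N:2, O:2, P:2, Q:1, R:2, S:2, T:2, U:2.
The maximum eccentricity is 2, realized for instance by the pair N–S via N – Q – S. So the diameter is 2.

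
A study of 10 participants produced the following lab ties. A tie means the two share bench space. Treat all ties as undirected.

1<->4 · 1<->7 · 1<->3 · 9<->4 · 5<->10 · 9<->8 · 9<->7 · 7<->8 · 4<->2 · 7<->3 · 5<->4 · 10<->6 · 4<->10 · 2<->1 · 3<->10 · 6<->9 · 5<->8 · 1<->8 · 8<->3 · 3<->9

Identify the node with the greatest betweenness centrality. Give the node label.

4

Unnormalized betweenness of each node: 1:25/6, 2:0, 3:35/12, 4:77/12, 5:5/6, 6:1/3, 7:5/12, 8:35/12, 9:16/3, 10:11/3.
4 has the largest value, 77/12, making it the main broker — the node through which the most shortest paths run.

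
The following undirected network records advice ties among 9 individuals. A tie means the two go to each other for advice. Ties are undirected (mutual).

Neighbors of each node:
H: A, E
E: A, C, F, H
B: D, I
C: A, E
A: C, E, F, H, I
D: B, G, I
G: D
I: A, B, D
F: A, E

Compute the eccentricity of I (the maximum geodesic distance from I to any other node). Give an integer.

Distances from I: A:1, B:1, C:2, D:1, E:2, F:2, G:2, H:2.
The largest is 2 (to G, H, F, E, and C), so the eccentricity of I is 2.

2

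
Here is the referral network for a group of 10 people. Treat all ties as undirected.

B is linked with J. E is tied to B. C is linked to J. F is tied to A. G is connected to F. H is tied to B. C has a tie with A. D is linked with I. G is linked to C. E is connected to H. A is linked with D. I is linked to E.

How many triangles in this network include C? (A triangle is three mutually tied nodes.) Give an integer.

C's neighbors are A, G, and J, but none of them are tied to each other, so no triangle contains C.

0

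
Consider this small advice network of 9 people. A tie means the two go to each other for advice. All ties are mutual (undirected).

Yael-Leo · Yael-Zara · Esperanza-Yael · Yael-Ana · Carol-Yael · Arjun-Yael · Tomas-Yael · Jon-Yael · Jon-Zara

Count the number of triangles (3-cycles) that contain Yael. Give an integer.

Yael's neighbors: Ana, Arjun, Carol, Esperanza, Jon, Leo, Tomas, and Zara.
Neighbor pairs that are themselves tied: Yael–Jon–Zara. Each forms one triangle with Yael, for 1 in total.

1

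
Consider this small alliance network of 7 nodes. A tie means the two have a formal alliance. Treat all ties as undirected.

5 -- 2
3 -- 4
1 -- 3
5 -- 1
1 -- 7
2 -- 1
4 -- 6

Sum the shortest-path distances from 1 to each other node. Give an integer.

Distances from 1: 2:1, 3:1, 4:2, 5:1, 6:3, 7:1.
Sum = 1 + 1 + 2 + 1 + 3 + 1 = 9.

9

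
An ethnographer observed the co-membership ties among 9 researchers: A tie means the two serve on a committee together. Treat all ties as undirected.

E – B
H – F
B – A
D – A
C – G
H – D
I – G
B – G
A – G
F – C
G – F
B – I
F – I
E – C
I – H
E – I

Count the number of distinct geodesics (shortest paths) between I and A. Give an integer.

2

The shortest distance is 2. The length-2 paths are: I–B–A; I–G–A.
That gives 2 distinct shortest paths.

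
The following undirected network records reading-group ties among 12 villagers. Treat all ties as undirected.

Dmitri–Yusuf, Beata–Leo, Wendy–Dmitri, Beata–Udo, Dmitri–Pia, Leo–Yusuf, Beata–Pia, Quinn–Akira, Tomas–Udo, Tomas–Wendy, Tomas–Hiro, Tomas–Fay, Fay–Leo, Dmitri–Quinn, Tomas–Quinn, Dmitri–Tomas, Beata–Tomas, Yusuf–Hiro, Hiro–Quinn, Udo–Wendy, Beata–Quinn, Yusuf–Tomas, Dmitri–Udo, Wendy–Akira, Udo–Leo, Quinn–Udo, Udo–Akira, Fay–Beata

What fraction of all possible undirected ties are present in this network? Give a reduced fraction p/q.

There are 28 edges and 12 nodes, so the maximum possible is C(12,2) = 66.
Density = 28/66 = 14/33.

14/33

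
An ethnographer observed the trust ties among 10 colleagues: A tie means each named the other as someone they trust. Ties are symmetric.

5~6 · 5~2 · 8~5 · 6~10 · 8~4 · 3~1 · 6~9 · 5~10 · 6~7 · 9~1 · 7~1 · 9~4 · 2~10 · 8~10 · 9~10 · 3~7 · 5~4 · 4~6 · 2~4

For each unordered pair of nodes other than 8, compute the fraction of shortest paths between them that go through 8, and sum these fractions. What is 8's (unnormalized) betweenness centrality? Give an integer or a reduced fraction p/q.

1/5

Pairs whose geodesics pass through 8 — 4–10: 1/5.
All other pairs contribute 0.
Summing the contributions gives betweenness(8) = 1/5.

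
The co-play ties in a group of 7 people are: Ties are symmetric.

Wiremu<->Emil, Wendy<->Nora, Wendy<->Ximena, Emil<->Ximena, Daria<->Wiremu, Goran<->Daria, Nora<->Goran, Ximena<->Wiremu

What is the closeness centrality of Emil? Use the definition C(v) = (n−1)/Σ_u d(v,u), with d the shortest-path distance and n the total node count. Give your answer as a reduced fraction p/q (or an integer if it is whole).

1/2

Distances from Emil: Daria:2, Goran:3, Nora:3, Wendy:2, Wiremu:1, Ximena:1. Sum = 12.
n = 7, so closeness = 6/12 = 1/2.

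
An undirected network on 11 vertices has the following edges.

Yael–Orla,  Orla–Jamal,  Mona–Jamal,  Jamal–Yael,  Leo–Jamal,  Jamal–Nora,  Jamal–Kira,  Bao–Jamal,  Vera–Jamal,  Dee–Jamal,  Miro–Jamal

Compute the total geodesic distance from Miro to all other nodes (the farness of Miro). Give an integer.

Distances from Miro: Bao:2, Dee:2, Jamal:1, Kira:2, Leo:2, Mona:2, Nora:2, Orla:2, Vera:2, Yael:2.
Sum = 2 + 2 + 1 + 2 + 2 + 2 + 2 + 2 + 2 + 2 = 19.

19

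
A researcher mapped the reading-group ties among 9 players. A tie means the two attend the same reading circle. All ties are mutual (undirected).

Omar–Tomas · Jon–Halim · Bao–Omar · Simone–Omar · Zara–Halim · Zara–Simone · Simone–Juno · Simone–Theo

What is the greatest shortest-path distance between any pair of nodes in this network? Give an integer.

5

Eccentricity of each node (its greatest distance to any other): Bao:5, Halim:4, Jon:5, Juno:4, Omar:4, Simone:3, Theo:4, Tomas:5, Zara:3.
The maximum eccentricity is 5, realized for instance by the pair Tomas–Jon via Tomas – Omar – Simone – Zara – Halim – Jon. So the diameter is 5.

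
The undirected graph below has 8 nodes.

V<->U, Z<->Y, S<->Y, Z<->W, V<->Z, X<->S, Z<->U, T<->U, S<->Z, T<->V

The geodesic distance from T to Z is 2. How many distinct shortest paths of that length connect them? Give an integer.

The shortest distance is 2. The length-2 paths are: T–V–Z; T–U–Z.
That gives 2 distinct shortest paths.

2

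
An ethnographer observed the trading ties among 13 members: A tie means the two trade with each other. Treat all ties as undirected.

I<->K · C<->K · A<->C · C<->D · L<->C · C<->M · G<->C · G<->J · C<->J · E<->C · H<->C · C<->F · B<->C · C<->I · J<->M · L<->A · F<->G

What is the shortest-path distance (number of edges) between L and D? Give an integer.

One shortest route is L – C – D, which uses 2 edges, and L and D are not directly tied, so nothing shorter exists. So d(L,D) = 2.

2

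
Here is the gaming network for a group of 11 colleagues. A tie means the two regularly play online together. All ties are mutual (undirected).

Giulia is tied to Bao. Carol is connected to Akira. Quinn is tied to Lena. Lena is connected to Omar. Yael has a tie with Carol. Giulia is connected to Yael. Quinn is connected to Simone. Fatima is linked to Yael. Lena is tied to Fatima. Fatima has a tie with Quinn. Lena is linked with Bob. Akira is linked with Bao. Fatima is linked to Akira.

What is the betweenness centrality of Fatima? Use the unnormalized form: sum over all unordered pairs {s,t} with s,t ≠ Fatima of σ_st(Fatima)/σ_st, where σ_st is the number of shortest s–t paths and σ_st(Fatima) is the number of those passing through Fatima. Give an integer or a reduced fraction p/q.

Pairs whose geodesics pass through Fatima — Giulia–Lena: 1; Giulia–Omar: 1; Giulia–Simone: 1; Giulia–Quinn: 1; Giulia–Bob: 1; Bao–Lena: 1; Bao–Omar: 1; Bao–Simone: 1; Bao–Quinn: 1; Bao–Bob: 1; Lena–Carol: 2/2; Lena–Akira: 1; Lena–Yael: 1; Carol–Omar: 2/2 … (+12 more pairs).
All other pairs contribute 0.
Summing the contributions gives betweenness(Fatima) = 51/2.

51/2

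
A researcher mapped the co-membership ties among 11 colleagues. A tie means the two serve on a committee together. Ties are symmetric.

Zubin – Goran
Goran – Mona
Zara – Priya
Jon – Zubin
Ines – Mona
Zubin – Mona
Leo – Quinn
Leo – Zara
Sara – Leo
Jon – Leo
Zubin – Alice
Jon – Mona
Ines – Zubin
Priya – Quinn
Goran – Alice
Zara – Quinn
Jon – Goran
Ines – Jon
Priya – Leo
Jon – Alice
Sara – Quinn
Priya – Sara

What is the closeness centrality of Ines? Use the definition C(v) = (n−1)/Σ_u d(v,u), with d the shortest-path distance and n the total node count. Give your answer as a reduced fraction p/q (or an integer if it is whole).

Distances from Ines: Alice:2, Goran:2, Jon:1, Leo:2, Mona:1, Priya:3, Quinn:3, Sara:3, Zara:3, Zubin:1. Sum = 21.
n = 11, so closeness = 10/21.

10/21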